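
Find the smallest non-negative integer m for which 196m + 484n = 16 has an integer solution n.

gcd(196, 484) = 4 (Euclid: 484 = 2·196 + 92; 196 = 2·92 + 12; 92 = 7·12 + 8; 12 = 1·8 + 4; 8 = 2·4 + 0), and 4 | 16.
Extended Euclid: 196·(42) + 484·(-17) = 4. Scale by 4: m₀ = 168.
General solution m = m₀ + 121t; reducing mod 121 gives m = 47 (and n = -19).

47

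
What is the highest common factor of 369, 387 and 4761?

369 = 3² · 41; 387 = 3² · 43; 4761 = 3² · 23²
gcd takes min exponent of each prime: 3² = 9

9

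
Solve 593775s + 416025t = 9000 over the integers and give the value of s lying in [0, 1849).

1615

Euclid: 593775 = 1·416025 + 177750; 416025 = 2·177750 + 60525; 177750 = 2·60525 + 56700; 60525 = 1·56700 + 3825; 56700 = 14·3825 + 3150; 3825 = 1·3150 + 675; 3150 = 4·675 + 450; 675 = 1·450 + 225; 450 = 2·225 + 0 → gcd = 225; 9000 = 225·40.
Back-substitution yields 593775·(-653) + 416025·(932) = 225, so one solution is s = -653·40 = -26120, t = 932·40 = 37280.
Solutions in s differ by 416025/225 = 1849; the one in [0, 1849) is -26120 mod 1849 = 1615.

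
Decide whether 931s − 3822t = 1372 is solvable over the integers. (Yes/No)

gcd(931, 3822): 3822 = 4·931 + 98; 931 = 9·98 + 49; 98 = 2·49 + 0 → 49
49 divides 1372, so a solution exists.

Yes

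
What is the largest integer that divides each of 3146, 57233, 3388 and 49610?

3146 = 2 · 11² · 13; 57233 = 11³ · 43; 3388 = 2² · 7 · 11²; 49610 = 2 · 5 · 11² · 41
gcd takes min exponent of each prime: 11² = 121

121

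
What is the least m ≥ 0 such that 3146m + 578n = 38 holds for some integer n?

gcd(3146, 578) = 2 (Euclid: 3146 = 5·578 + 256; 578 = 2·256 + 66; 256 = 3·66 + 58; 66 = 1·58 + 8; 58 = 7·8 + 2; 8 = 4·2 + 0), and 2 | 38.
Extended Euclid: 3146·(70) + 578·(-381) = 2. Scale by 19: m₀ = 1330.
General solution m = m₀ + 289t; reducing mod 289 gives m = 174 (and n = -947).

174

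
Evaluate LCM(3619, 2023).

gcd first: 3619 = 1·2023 + 1596; 2023 = 1·1596 + 427; 1596 = 3·427 + 315; 427 = 1·315 + 112; 315 = 2·112 + 91; 112 = 1·91 + 21; 91 = 4·21 + 7; 21 = 3·7 + 0 → gcd = 7
lcm = 3619·2023/gcd = 7321237/7 = 1045891

1045891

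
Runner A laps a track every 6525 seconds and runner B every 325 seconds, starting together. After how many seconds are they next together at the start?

6525 = 3² · 5² · 29; 325 = 5² · 13
max exponents: 3² · 5² · 13 · 29 = 84825

84825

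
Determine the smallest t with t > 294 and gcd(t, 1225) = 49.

343

1225 = 49·25. Any t with gcd(t, 1225) = 49 is a multiple of 49, say 49s, with s coprime to 25.
Need s > 294/49, so s ≥ 7. First s ≥ 7 with gcd(s, 25) = 1 is s = 7. Thus t = 49·7 = 343.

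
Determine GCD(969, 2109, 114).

gcd(969, 2109): 2109 = 2·969 + 171; 969 = 5·171 + 114; 171 = 1·114 + 57; 114 = 2·57 + 0 → 57
gcd(57, 114): 114 = 2·57 + 0 → 57

57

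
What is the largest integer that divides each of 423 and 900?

9

423 = 3² · 47
900 = 2² · 3² · 5²
Common: 3² = 9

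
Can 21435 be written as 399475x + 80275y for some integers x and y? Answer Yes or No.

No

By Bézout, 399475x + 80275y = 21435 has integer solutions iff gcd(399475, 80275) | 21435.
Euclid: 399475 = 4·80275 + 78375; 80275 = 1·78375 + 1900; 78375 = 41·1900 + 475; 1900 = 4·475 + 0. gcd = 475; 21435 mod 475 = 60. No.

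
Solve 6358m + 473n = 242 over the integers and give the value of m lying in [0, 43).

Euclid: 6358 = 13·473 + 209; 473 = 2·209 + 55; 209 = 3·55 + 44; 55 = 1·44 + 11; 44 = 4·11 + 0 → gcd = 11; 242 = 11·22.
Back-substitution yields 6358·(-9) + 473·(121) = 11, so one solution is m = -9·22 = -198, n = 121·22 = 2662.
Solutions in m differ by 473/11 = 43; the one in [0, 43) is -198 mod 43 = 17.

17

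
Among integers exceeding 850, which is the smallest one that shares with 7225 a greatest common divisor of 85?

935

Multiples of 85 above 850: 85·11, 85·12, … . Need the cofactor coprime to 7225/85 = 85.
Checking s = 11, 12, … the first with gcd(s, 85) = 1 is s = 11, giving 935.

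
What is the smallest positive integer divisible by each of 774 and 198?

gcd first: 774 = 3·198 + 180; 198 = 1·180 + 18; 180 = 10·18 + 0 → gcd = 18
lcm = 774·198/gcd = 153252/18 = 8514

8514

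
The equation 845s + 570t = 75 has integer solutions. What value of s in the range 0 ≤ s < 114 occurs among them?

Reduce mod 570: 845s ≡ 75 (mod 570). With g = gcd(845, 570) = 5 dividing 75, divide through: 169s ≡ 15 (mod 114).
Since gcd(169, 114) = 1, s ≡ 15·(169)⁻¹ ≡ 21 (mod 114). Smallest non-negative: 21.

21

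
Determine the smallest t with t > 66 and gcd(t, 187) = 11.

187 = 11·17. Any t with gcd(t, 187) = 11 is a multiple of 11, say 11s, with s coprime to 17.
Need s > 66/11, so s ≥ 7. First s ≥ 7 with gcd(s, 17) = 1 is s = 7. Thus t = 11·7 = 77.

77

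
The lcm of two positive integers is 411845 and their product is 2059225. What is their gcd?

From gcd × lcm = uv: gcd = 2059225 / 411845 = 5.

5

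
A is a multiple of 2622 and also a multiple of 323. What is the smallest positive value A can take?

44574

2622 = 2 · 3 · 19 · 23; 323 = 17 · 19
max exponents: 2 · 3 · 17 · 19 · 23 = 44574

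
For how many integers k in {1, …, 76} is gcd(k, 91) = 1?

Prime factors of 91: 7, 13. Count integers ≤ 76 divisible by none of them.
By inclusion–exclusion: 76 − ⌊76/7⌋ − ⌊76/13⌋ + ⌊76/91⌋ = 61.

61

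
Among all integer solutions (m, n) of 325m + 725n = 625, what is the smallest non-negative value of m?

22

gcd(325, 725) = 25 (Euclid: 725 = 2·325 + 75; 325 = 4·75 + 25; 75 = 3·25 + 0), and 25 | 625.
Extended Euclid: 325·(9) + 725·(-4) = 25. Scale by 25: m₀ = 225.
General solution m = m₀ + 29t; reducing mod 29 gives m = 22 (and n = -9).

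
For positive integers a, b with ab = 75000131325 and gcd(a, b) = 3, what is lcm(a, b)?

Since gcd(a,b)·lcm(a,b) = ab, lcm = 75000131325/3 = 25000043775.

25000043775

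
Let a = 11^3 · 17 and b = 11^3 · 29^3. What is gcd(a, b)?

1331

min exponent per shared prime: 11^3 = 1331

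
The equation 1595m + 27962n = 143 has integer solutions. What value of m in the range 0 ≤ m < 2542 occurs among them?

2209

Reduce mod 27962: 1595m ≡ 143 (mod 27962). With g = gcd(1595, 27962) = 11 dividing 143, divide through: 145m ≡ 13 (mod 2542).
Since gcd(145, 2542) = 1, m ≡ 13·(145)⁻¹ ≡ 2209 (mod 2542). Smallest non-negative: 2209.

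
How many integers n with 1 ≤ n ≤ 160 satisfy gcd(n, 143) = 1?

143 = 11·13. Inclusion–exclusion on these primes:
160 − ⌊160/11⌋ − ⌊160/13⌋ + ⌊160/143⌋ = 135

135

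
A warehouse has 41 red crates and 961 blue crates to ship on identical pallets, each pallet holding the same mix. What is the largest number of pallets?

1

Euclid: 961 = 23·41 + 18; 41 = 2·18 + 5; 18 = 3·5 + 3; 5 = 1·3 + 2; 3 = 1·2 + 1; 2 = 2·1 + 0. Last nonzero remainder: 1.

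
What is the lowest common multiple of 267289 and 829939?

267289 = 11² · 47²; 829939 = 11² · 19³
max exponents: 11² · 19³ · 47² = 1833335251

1833335251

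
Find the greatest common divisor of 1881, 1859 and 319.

11

gcd(1881, 1859): 1881 = 1·1859 + 22; 1859 = 84·22 + 11; 22 = 2·11 + 0 → 11
gcd(11, 319): 319 = 29·11 + 0 → 11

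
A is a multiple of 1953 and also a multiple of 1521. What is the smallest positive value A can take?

330057

1953 = 3² · 7 · 31; 1521 = 3² · 13²
max exponents: 3² · 7 · 13² · 31 = 330057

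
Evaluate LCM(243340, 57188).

gcd first: 243340 = 4·57188 + 14588; 57188 = 3·14588 + 13424; 14588 = 1·13424 + 1164; 13424 = 11·1164 + 620; 1164 = 1·620 + 544; 620 = 1·544 + 76; 544 = 7·76 + 12; 76 = 6·12 + 4; 12 = 3·4 + 0 → gcd = 4
lcm = 243340·57188/gcd = 13916127920/4 = 3479031980

3479031980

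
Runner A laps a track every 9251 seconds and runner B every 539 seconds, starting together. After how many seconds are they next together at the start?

453299

gcd first: 9251 = 17·539 + 88; 539 = 6·88 + 11; 88 = 8·11 + 0 → gcd = 11
lcm = 9251·539/gcd = 4986289/11 = 453299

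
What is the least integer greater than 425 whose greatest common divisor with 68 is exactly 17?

459

68 = 17·4. Any t with gcd(t, 68) = 17 is a multiple of 17, say 17s, with s coprime to 4.
Need s > 425/17, so s ≥ 26. First s ≥ 26 with gcd(s, 4) = 1 is s = 27. Thus t = 17·27 = 459.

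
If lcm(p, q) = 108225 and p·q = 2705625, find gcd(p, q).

25

From gcd × lcm = pq: gcd = 2705625 / 108225 = 25.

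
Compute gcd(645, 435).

15

645 = 3 · 5 · 43
435 = 3 · 5 · 29
Common: 3 · 5 = 15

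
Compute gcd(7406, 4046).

14

7406 = 2 · 7 · 23²
4046 = 2 · 7 · 17²
Common: 2 · 7 = 14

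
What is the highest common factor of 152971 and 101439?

152971 = 7 · 13 · 41²
101439 = 3³ · 13 · 17²
Common: 13 = 13

13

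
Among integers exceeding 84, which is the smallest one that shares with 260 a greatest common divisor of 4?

260 = 4·65. Any x with gcd(x, 260) = 4 is a multiple of 4, say 4s, with s coprime to 65.
Need s > 84/4, so s ≥ 22. First s ≥ 22 with gcd(s, 65) = 1 is s = 22. Thus x = 4·22 = 88.

88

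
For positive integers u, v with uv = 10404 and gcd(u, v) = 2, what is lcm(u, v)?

Since gcd(u,v)·lcm(u,v) = uv, lcm = 10404/2 = 5202.

5202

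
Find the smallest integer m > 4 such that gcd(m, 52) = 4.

8

gcd(m, 52) = 4 forces 4 | m; write m = 4s. Then gcd(4s, 4·13) = 4·gcd(s, 13), so need gcd(s, 13) = 1.
4s > 4 gives s ≥ 2. The least s ≥ 2 coprime to 13 is 2, so m = 4·2 = 8.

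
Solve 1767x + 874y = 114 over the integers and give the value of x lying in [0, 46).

Euclid: 1767 = 2·874 + 19; 874 = 46·19 + 0 → gcd = 19; 114 = 19·6.
Back-substitution yields 1767·(1) + 874·(-2) = 19, so one solution is x = 1·6 = 6, y = -2·6 = -12.
Solutions in x differ by 874/19 = 46; the one in [0, 46) is 6 mod 46 = 6.

6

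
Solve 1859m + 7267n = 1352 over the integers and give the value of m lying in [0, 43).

Euclid: 7267 = 3·1859 + 1690; 1859 = 1·1690 + 169; 1690 = 10·169 + 0 → gcd = 169; 1352 = 169·8.
Back-substitution yields 1859·(4) + 7267·(-1) = 169, so one solution is m = 4·8 = 32, n = -1·8 = -8.
Solutions in m differ by 7267/169 = 43; the one in [0, 43) is 32 mod 43 = 32.

32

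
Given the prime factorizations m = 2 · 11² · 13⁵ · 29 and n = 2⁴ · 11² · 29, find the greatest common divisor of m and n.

min exponent per shared prime: 2 · 11² · 29 = 7018

7018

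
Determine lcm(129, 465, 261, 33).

19135215

129 = 3 · 43; 465 = 3 · 5 · 31; 261 = 3² · 29; 33 = 3 · 11
lcm takes max exponent of each prime: 3² · 5 · 11 · 29 · 31 · 43 = 19135215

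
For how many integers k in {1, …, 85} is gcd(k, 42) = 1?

25

42 = 2·3·7. Inclusion–exclusion on these primes:
85 − ⌊85/2⌋ − ⌊85/3⌋ − ⌊85/7⌋ + ⌊85/6⌋ + ⌊85/14⌋ + ⌊85/21⌋ − ⌊85/42⌋ = 25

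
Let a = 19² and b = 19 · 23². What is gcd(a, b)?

19

min exponent per shared prime: 19 = 19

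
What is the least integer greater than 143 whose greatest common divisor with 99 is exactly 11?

Multiples of 11 above 143: 11·14, 11·15, … . Need the cofactor coprime to 99/11 = 9.
Checking s = 14, 15, … the first with gcd(s, 9) = 1 is s = 14, giving 154.

154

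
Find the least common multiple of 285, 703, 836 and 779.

285 = 3 · 5 · 19; 703 = 19 · 37; 836 = 2² · 11 · 19; 779 = 19 · 41
lcm takes max exponent of each prime: 2² · 3 · 5 · 11 · 19 · 37 · 41 = 19023180

19023180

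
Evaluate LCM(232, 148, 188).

403448

lcm(232, 148) = 232·148/gcd = 34336/4 = 8584
lcm(8584, 188) = 8584·188/gcd = 1613792/4 = 403448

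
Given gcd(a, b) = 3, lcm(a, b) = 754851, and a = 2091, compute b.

1083

Using ab = gcd(a,b)·lcm(a,b) = 3·754851 = 2264553, we get b = 2264553/2091 = 1083.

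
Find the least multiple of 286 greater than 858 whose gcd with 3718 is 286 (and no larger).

1144

gcd(t, 3718) = 286 forces 286 | t; write t = 286s. Then gcd(286s, 286·13) = 286·gcd(s, 13), so need gcd(s, 13) = 1.
286s > 858 gives s ≥ 4. The least s ≥ 4 coprime to 13 is 4, so t = 286·4 = 1144.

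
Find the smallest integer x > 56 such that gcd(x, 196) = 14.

196 = 14·14. Any x with gcd(x, 196) = 14 is a multiple of 14, say 14s, with s coprime to 14.
Need s > 56/14, so s ≥ 5. First s ≥ 5 with gcd(s, 14) = 1 is s = 5. Thus x = 14·5 = 70.

70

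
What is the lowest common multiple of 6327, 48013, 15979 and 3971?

6327 = 3² · 19 · 37; 48013 = 7 · 19³; 15979 = 19 · 29²; 3971 = 11 · 19²
lcm takes max exponent of each prime: 3² · 7 · 11 · 19³ · 29² · 37 = 147908031579

147908031579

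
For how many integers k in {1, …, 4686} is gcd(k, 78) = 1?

78 = 2·3·13. Inclusion–exclusion on these primes:
4686 − ⌊4686/2⌋ − ⌊4686/3⌋ − ⌊4686/13⌋ + ⌊4686/6⌋ + ⌊4686/26⌋ + ⌊4686/39⌋ − ⌊4686/78⌋ = 1442

1442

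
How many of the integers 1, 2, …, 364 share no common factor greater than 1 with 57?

57 = 3·19. Inclusion–exclusion on these primes:
364 − ⌊364/3⌋ − ⌊364/19⌋ + ⌊364/57⌋ = 230

230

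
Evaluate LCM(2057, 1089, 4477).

2057 = 11² · 17; 1089 = 3² · 11²; 4477 = 11² · 37
lcm takes max exponent of each prime: 3² · 11² · 17 · 37 = 684981

684981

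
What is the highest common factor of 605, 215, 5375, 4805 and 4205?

gcd(605, 215): 605 = 2·215 + 175; 215 = 1·175 + 40; 175 = 4·40 + 15; 40 = 2·15 + 10; 15 = 1·10 + 5; 10 = 2·5 + 0 → 5
gcd(5, 5375): 5375 = 1075·5 + 0 → 5
gcd(5, 4805): 4805 = 961·5 + 0 → 5
gcd(5, 4205): 4205 = 841·5 + 0 → 5

5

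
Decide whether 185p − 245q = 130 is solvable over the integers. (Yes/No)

Yes

gcd(185, 245): 245 = 1·185 + 60; 185 = 3·60 + 5; 60 = 12·5 + 0 → 5
5 divides 130, so a solution exists.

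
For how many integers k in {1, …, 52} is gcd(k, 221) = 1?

45

Prime factors of 221: 13, 17. Count integers ≤ 52 divisible by none of them.
By inclusion–exclusion: 52 − ⌊52/13⌋ − ⌊52/17⌋ + ⌊52/221⌋ = 45.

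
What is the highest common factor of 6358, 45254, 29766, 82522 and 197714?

22

6358 = 2 · 11 · 17²; 45254 = 2 · 11³ · 17; 29766 = 2 · 3 · 11² · 41; 82522 = 2 · 11³ · 31; 197714 = 2 · 11² · 19 · 43
gcd takes min exponent of each prime: 2 · 11 = 22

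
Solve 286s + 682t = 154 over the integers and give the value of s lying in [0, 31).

22

Euclid: 682 = 2·286 + 110; 286 = 2·110 + 66; 110 = 1·66 + 44; 66 = 1·44 + 22; 44 = 2·22 + 0 → gcd = 22; 154 = 22·7.
Back-substitution yields 286·(12) + 682·(-5) = 22, so one solution is s = 12·7 = 84, t = -5·7 = -35.
Solutions in s differ by 682/22 = 31; the one in [0, 31) is 84 mod 31 = 22.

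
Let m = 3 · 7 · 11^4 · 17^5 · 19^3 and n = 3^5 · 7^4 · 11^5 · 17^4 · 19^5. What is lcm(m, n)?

max exponent per prime: 3^5 · 7^4 · 11^5 · 17^5 · 19^5 = 330350121673240436974899

330350121673240436974899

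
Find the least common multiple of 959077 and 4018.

78644314

959077 = 7² · 23² · 37; 4018 = 2 · 7² · 41
max exponents: 2 · 7² · 23² · 37 · 41 = 78644314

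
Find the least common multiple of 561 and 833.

gcd first: 833 = 1·561 + 272; 561 = 2·272 + 17; 272 = 16·17 + 0 → gcd = 17
lcm = 561·833/gcd = 467313/17 = 27489

27489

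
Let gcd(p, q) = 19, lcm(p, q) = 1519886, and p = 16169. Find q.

Using pq = gcd(p,q)·lcm(p,q) = 19·1519886 = 28877834, we get q = 28877834/16169 = 1786.

1786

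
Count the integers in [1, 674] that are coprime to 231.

351

231 = 3·7·11. Inclusion–exclusion on these primes:
674 − ⌊674/3⌋ − ⌊674/7⌋ − ⌊674/11⌋ + ⌊674/21⌋ + ⌊674/33⌋ + ⌊674/77⌋ − ⌊674/231⌋ = 351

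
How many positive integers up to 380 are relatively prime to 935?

935 = 5·11·17. Inclusion–exclusion on these primes:
380 − ⌊380/5⌋ − ⌊380/11⌋ − ⌊380/17⌋ + ⌊380/55⌋ + ⌊380/85⌋ + ⌊380/187⌋ − ⌊380/935⌋ = 260

260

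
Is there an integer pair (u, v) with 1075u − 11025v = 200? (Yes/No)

Yes

By Bézout, 1075u − 11025v = 200 has integer solutions iff gcd(1075, 11025) | 200.
Euclid: 11025 = 10·1075 + 275; 1075 = 3·275 + 250; 275 = 1·250 + 25; 250 = 10·25 + 0. gcd = 25; 200 mod 25 = 0. Yes.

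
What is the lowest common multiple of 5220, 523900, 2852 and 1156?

5220 = 2² · 3² · 5 · 29; 523900 = 2² · 5² · 13² · 31; 2852 = 2² · 23 · 31; 1156 = 2² · 17²
lcm takes max exponent of each prime: 2² · 3² · 5² · 13² · 17² · 23 · 29 · 31 = 908896821300

908896821300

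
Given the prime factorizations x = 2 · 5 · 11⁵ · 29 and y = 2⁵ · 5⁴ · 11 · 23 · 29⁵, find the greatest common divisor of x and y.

min exponent per shared prime: 2 · 5 · 11 · 29 = 3190

3190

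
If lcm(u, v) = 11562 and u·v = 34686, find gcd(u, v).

3

From gcd × lcm = uv: gcd = 34686 / 11562 = 3.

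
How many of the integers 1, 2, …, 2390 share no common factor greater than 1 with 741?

1394

741 = 3·13·19. Inclusion–exclusion on these primes:
2390 − ⌊2390/3⌋ − ⌊2390/13⌋ − ⌊2390/19⌋ + ⌊2390/39⌋ + ⌊2390/57⌋ + ⌊2390/247⌋ − ⌊2390/741⌋ = 1394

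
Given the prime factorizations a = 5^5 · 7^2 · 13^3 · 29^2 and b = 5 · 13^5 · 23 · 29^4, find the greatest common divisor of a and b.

9238385

min exponent per shared prime: 5 · 13^3 · 29^2 = 9238385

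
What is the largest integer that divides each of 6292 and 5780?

4

6292 = 2² · 11² · 13
5780 = 2² · 5 · 17²
Common: 2² = 4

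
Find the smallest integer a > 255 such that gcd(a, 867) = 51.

Multiples of 51 above 255: 51·6, 51·7, … . Need the cofactor coprime to 867/51 = 17.
Checking s = 6, 7, … the first with gcd(s, 17) = 1 is s = 6, giving 306.

306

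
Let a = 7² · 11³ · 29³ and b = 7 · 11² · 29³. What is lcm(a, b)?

1590626191

max exponent per prime: 7² · 11³ · 29³ = 1590626191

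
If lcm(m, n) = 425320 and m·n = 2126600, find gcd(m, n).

5

gcd·lcm = product, so gcd = 2126600/425320 = 5.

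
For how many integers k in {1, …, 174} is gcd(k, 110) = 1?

64

110 = 2·5·11. Inclusion–exclusion on these primes:
174 − ⌊174/2⌋ − ⌊174/5⌋ − ⌊174/11⌋ + ⌊174/10⌋ + ⌊174/22⌋ + ⌊174/55⌋ − ⌊174/110⌋ = 64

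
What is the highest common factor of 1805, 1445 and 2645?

gcd(1805, 1445): 1805 = 1·1445 + 360; 1445 = 4·360 + 5; 360 = 72·5 + 0 → 5
gcd(5, 2645): 2645 = 529·5 + 0 → 5

5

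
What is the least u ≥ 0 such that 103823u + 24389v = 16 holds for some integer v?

6250

Reduce mod 24389: 103823u ≡ 16 (mod 24389). With g = gcd(103823, 24389) = 1 dividing 16, divide through: 103823u ≡ 16 (mod 24389).
Since gcd(103823, 24389) = 1, u ≡ 16·(103823)⁻¹ ≡ 6250 (mod 24389). Smallest non-negative: 6250.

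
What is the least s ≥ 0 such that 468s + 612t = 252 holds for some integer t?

11

Euclid: 612 = 1·468 + 144; 468 = 3·144 + 36; 144 = 4·36 + 0 → gcd = 36; 252 = 36·7.
Back-substitution yields 468·(4) + 612·(-3) = 36, so one solution is s = 4·7 = 28, t = -3·7 = -21.
Solutions in s differ by 612/36 = 17; the one in [0, 17) is 28 mod 17 = 11.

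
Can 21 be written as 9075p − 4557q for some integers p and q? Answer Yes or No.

gcd(9075, 4557): 9075 = 1·4557 + 4518; 4557 = 1·4518 + 39; 4518 = 115·39 + 33; 39 = 1·33 + 6; 33 = 5·6 + 3; 6 = 2·3 + 0 → 3
3 divides 21, so a solution exists.

Yes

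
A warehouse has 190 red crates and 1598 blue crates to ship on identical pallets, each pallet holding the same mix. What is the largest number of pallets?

190 = 2 · 5 · 19
1598 = 2 · 17 · 47
Common: 2 = 2

2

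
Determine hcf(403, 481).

13

Euclid: 481 = 1·403 + 78; 403 = 5·78 + 13; 78 = 6·13 + 0. Last nonzero remainder: 13.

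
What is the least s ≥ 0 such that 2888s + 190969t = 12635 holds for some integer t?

gcd(2888, 190969) = 361 (Euclid: 190969 = 66·2888 + 361; 2888 = 8·361 + 0), and 361 | 12635.
Extended Euclid: 2888·(-66) + 190969·(1) = 361. Scale by 35: s₀ = -2310.
General solution s = s₀ + 529k; reducing mod 529 gives s = 335 (and t = -5).

335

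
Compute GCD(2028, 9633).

507

Euclid: 9633 = 4·2028 + 1521; 2028 = 1·1521 + 507; 1521 = 3·507 + 0. Last nonzero remainder: 507.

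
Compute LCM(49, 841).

gcd first: 841 = 17·49 + 8; 49 = 6·8 + 1; 8 = 8·1 + 0 → gcd = 1
lcm = 49·841/gcd = 41209/1 = 41209

41209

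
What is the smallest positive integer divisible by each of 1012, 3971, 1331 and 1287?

5172005124

lcm(1012, 3971) = 1012·3971/gcd = 4018652/11 = 365332
lcm(365332, 1331) = 365332·1331/gcd = 486256892/11 = 44205172
lcm(44205172, 1287) = 44205172·1287/gcd = 56892056364/11 = 5172005124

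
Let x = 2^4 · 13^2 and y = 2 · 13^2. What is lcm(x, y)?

max exponent per prime: 2^4 · 13^2 = 2704

2704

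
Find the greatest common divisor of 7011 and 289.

1

7011 = 3² · 19 · 41
289 = 17²
Common: 1 = 1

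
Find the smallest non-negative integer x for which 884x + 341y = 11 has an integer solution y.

Euclid: 884 = 2·341 + 202; 341 = 1·202 + 139; 202 = 1·139 + 63; 139 = 2·63 + 13; 63 = 4·13 + 11; 13 = 1·11 + 2; 11 = 5·2 + 1; 2 = 2·1 + 0 → gcd = 1; 11 = 1·11.
Back-substitution yields 884·(157) + 341·(-407) = 1, so one solution is x = 157·11 = 1727, y = -407·11 = -4477.
Solutions in x differ by 341/1 = 341; the one in [0, 341) is 1727 mod 341 = 22.

22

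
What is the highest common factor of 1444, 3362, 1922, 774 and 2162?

gcd(1444, 3362): 3362 = 2·1444 + 474; 1444 = 3·474 + 22; 474 = 21·22 + 12; 22 = 1·12 + 10; 12 = 1·10 + 2; 10 = 5·2 + 0 → 2
gcd(2, 1922): 1922 = 961·2 + 0 → 2
gcd(2, 774): 774 = 387·2 + 0 → 2
gcd(2, 2162): 2162 = 1081·2 + 0 → 2

2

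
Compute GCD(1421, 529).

1421 = 7² · 29
529 = 23²
Common: 1 = 1

1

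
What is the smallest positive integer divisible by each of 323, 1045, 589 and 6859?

198808115

323 = 17 · 19; 1045 = 5 · 11 · 19; 589 = 19 · 31; 6859 = 19³
lcm takes max exponent of each prime: 5 · 11 · 17 · 19³ · 31 = 198808115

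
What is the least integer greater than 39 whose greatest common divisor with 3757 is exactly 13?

3757 = 13·289. Any a with gcd(a, 3757) = 13 is a multiple of 13, say 13s, with s coprime to 289.
Need s > 39/13, so s ≥ 4. First s ≥ 4 with gcd(s, 289) = 1 is s = 4. Thus a = 13·4 = 52.

52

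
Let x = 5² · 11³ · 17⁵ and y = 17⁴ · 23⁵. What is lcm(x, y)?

304089798709694525

max exponent per prime: 5² · 11³ · 17⁵ · 23⁵ = 304089798709694525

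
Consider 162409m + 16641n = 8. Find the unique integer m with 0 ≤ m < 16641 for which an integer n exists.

7994

Euclid: 162409 = 9·16641 + 12640; 16641 = 1·12640 + 4001; 12640 = 3·4001 + 637; 4001 = 6·637 + 179; 637 = 3·179 + 100; 179 = 1·100 + 79; 100 = 1·79 + 21; 79 = 3·21 + 16; 21 = 1·16 + 5; 16 = 3·5 + 1; 5 = 5·1 + 0 → gcd = 1; 8 = 1·8.
Back-substitution yields 162409·(-3161) + 16641·(30850) = 1, so one solution is m = -3161·8 = -25288, n = 30850·8 = 246800.
Solutions in m differ by 16641/1 = 16641; the one in [0, 16641) is -25288 mod 16641 = 7994.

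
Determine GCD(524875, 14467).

17

Euclid: 524875 = 36·14467 + 4063; 14467 = 3·4063 + 2278; 4063 = 1·2278 + 1785; 2278 = 1·1785 + 493; 1785 = 3·493 + 306; 493 = 1·306 + 187; 306 = 1·187 + 119; 187 = 1·119 + 68; 119 = 1·68 + 51; 68 = 1·51 + 17; 51 = 3·17 + 0. Last nonzero remainder: 17.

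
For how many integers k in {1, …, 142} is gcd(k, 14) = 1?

Prime factors of 14: 2, 7. Count integers ≤ 142 divisible by none of them.
By inclusion–exclusion: 142 − ⌊142/2⌋ − ⌊142/7⌋ + ⌊142/14⌋ = 61.

61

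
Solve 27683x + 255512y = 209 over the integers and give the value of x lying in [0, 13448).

923

Euclid: 255512 = 9·27683 + 6365; 27683 = 4·6365 + 2223; 6365 = 2·2223 + 1919; 2223 = 1·1919 + 304; 1919 = 6·304 + 95; 304 = 3·95 + 19; 95 = 5·19 + 0 → gcd = 19; 209 = 19·11.
Back-substitution yields 27683·(2529) + 255512·(-274) = 19, so one solution is x = 2529·11 = 27819, y = -274·11 = -3014.
Solutions in x differ by 255512/19 = 13448; the one in [0, 13448) is 27819 mod 13448 = 923.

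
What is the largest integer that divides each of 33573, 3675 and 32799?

3

33573 = 3 · 19² · 31; 3675 = 3 · 5² · 7²; 32799 = 3 · 13 · 29²
gcd takes min exponent of each prime: 3 = 3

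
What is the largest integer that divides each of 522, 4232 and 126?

gcd(522, 4232): 4232 = 8·522 + 56; 522 = 9·56 + 18; 56 = 3·18 + 2; 18 = 9·2 + 0 → 2
gcd(2, 126): 126 = 63·2 + 0 → 2

2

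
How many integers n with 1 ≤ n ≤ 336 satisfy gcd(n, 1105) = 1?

1105 = 5·13·17. Inclusion–exclusion on these primes:
336 − ⌊336/5⌋ − ⌊336/13⌋ − ⌊336/17⌋ + ⌊336/65⌋ + ⌊336/85⌋ + ⌊336/221⌋ − ⌊336/1105⌋ = 234

234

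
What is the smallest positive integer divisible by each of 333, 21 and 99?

25641

333 = 3² · 37; 21 = 3 · 7; 99 = 3² · 11
lcm takes max exponent of each prime: 3² · 7 · 11 · 37 = 25641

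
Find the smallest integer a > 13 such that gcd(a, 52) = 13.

52 = 13·4. Any a with gcd(a, 52) = 13 is a multiple of 13, say 13s, with s coprime to 4.
Need s > 13/13, so s ≥ 2. First s ≥ 2 with gcd(s, 4) = 1 is s = 3. Thus a = 13·3 = 39.

39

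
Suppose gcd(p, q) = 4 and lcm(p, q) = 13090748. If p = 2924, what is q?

p·q = gcd·lcm = 4·13090748 = 52362992, so q = 52362992/2924 = 17908.

17908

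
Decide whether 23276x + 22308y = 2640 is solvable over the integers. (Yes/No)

By Bézout, 23276x + 22308y = 2640 has integer solutions iff gcd(23276, 22308) | 2640.
Euclid: 23276 = 1·22308 + 968; 22308 = 23·968 + 44; 968 = 22·44 + 0. gcd = 44; 2640 mod 44 = 0. Yes.

Yes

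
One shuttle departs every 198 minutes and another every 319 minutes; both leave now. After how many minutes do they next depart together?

198 = 2 · 3² · 11; 319 = 11 · 29
max exponents: 2 · 3² · 11 · 29 = 5742

5742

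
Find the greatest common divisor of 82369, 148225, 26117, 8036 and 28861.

82369 = 7² · 41²; 148225 = 5² · 7² · 11²; 26117 = 7² · 13 · 41; 8036 = 2² · 7² · 41; 28861 = 7² · 19 · 31
gcd takes min exponent of each prime: 7² = 49

49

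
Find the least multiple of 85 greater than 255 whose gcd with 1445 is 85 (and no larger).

340

Multiples of 85 above 255: 85·4, 85·5, … . Need the cofactor coprime to 1445/85 = 17.
Checking s = 4, 5, … the first with gcd(s, 17) = 1 is s = 4, giving 340.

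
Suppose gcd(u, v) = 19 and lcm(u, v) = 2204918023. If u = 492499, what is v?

Using uv = gcd(u,v)·lcm(u,v) = 19·2204918023 = 41893442437, we get v = 41893442437/492499 = 85063.

85063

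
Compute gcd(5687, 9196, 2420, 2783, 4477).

121

5687 = 11² · 47; 9196 = 2² · 11² · 19; 2420 = 2² · 5 · 11²; 2783 = 11² · 23; 4477 = 11² · 37
gcd takes min exponent of each prime: 11² = 121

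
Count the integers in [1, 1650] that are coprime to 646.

736

Prime factors of 646: 2, 17, 19. Count integers ≤ 1650 divisible by none of them.
By inclusion–exclusion: 1650 − ⌊1650/2⌋ − ⌊1650/17⌋ − ⌊1650/19⌋ + ⌊1650/34⌋ + ⌊1650/38⌋ + ⌊1650/323⌋ − ⌊1650/646⌋ = 736.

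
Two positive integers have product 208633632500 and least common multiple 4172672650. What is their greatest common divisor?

50

gcd·lcm = product, so gcd = 208633632500/4172672650 = 50.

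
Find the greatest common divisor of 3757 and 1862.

Euclid: 3757 = 2·1862 + 33; 1862 = 56·33 + 14; 33 = 2·14 + 5; 14 = 2·5 + 4; 5 = 1·4 + 1; 4 = 4·1 + 0. Last nonzero remainder: 1.

1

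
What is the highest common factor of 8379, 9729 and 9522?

gcd(8379, 9729): 9729 = 1·8379 + 1350; 8379 = 6·1350 + 279; 1350 = 4·279 + 234; 279 = 1·234 + 45; 234 = 5·45 + 9; 45 = 5·9 + 0 → 9
gcd(9, 9522): 9522 = 1058·9 + 0 → 9

9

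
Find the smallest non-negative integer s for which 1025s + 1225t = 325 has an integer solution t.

29

gcd(1025, 1225) = 25 (Euclid: 1225 = 1·1025 + 200; 1025 = 5·200 + 25; 200 = 8·25 + 0), and 25 | 325.
Extended Euclid: 1025·(6) + 1225·(-5) = 25. Scale by 13: s₀ = 78.
General solution s = s₀ + 49k; reducing mod 49 gives s = 29 (and t = -24).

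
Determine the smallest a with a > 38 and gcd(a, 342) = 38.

76

Multiples of 38 above 38: 38·2, 38·3, … . Need the cofactor coprime to 342/38 = 9.
Checking s = 2, 3, … the first with gcd(s, 9) = 1 is s = 2, giving 76.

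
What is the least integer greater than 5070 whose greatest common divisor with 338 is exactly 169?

5239

338 = 169·2. Any m with gcd(m, 338) = 169 is a multiple of 169, say 169s, with s coprime to 2.
Need s > 5070/169, so s ≥ 31. First s ≥ 31 with gcd(s, 2) = 1 is s = 31. Thus m = 169·31 = 5239.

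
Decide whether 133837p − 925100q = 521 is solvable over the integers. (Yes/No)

No

gcd(133837, 925100): 925100 = 6·133837 + 122078; 133837 = 1·122078 + 11759; 122078 = 10·11759 + 4488; 11759 = 2·4488 + 2783; 4488 = 1·2783 + 1705; 2783 = 1·1705 + 1078; 1705 = 1·1078 + 627; 1078 = 1·627 + 451; 627 = 1·451 + 176; 451 = 2·176 + 99; 176 = 1·99 + 77; 99 = 1·77 + 22; 77 = 3·22 + 11; 22 = 2·11 + 0 → 11
11 does not divide 521, so a solution does not exist.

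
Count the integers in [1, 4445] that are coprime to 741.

2592

Prime factors of 741: 3, 13, 19. Count integers ≤ 4445 divisible by none of them.
By inclusion–exclusion: 4445 − ⌊4445/3⌋ − ⌊4445/13⌋ − ⌊4445/19⌋ + ⌊4445/39⌋ + ⌊4445/57⌋ + ⌊4445/247⌋ − ⌊4445/741⌋ = 2592.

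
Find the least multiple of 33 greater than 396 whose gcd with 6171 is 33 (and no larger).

429

6171 = 33·187. Any x with gcd(x, 6171) = 33 is a multiple of 33, say 33s, with s coprime to 187.
Need s > 396/33, so s ≥ 13. First s ≥ 13 with gcd(s, 187) = 1 is s = 13. Thus x = 33·13 = 429.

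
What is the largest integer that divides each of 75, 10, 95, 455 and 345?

75 = 3 · 5²; 10 = 2 · 5; 95 = 5 · 19; 455 = 5 · 7 · 13; 345 = 3 · 5 · 23
gcd takes min exponent of each prime: 5 = 5

5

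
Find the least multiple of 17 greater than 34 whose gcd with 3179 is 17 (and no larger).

51

Multiples of 17 above 34: 17·3, 17·4, … . Need the cofactor coprime to 3179/17 = 187.
Checking s = 3, 4, … the first with gcd(s, 187) = 1 is s = 3, giving 51.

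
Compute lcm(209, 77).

209 = 11 · 19; 77 = 7 · 11
max exponents: 7 · 11 · 19 = 1463

1463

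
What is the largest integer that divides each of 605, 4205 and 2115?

gcd(605, 4205): 4205 = 6·605 + 575; 605 = 1·575 + 30; 575 = 19·30 + 5; 30 = 6·5 + 0 → 5
gcd(5, 2115): 2115 = 423·5 + 0 → 5

5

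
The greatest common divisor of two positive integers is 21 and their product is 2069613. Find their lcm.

98553

gcd·lcm = product, so lcm = 2069613/21 = 98553.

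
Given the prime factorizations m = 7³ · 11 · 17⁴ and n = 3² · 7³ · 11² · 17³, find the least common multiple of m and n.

31197348567

max exponent per prime: 3² · 7³ · 11² · 17⁴ = 31197348567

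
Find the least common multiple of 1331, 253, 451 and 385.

lcm(1331, 253) = 1331·253/gcd = 336743/11 = 30613
lcm(30613, 451) = 30613·451/gcd = 13806463/11 = 1255133
lcm(1255133, 385) = 1255133·385/gcd = 483226205/11 = 43929655

43929655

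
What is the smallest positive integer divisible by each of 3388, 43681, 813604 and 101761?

1729076916028

3388 = 2² · 7 · 11²; 43681 = 11² · 19²; 813604 = 2² · 11² · 41²; 101761 = 11² · 29²
lcm takes max exponent of each prime: 2² · 7 · 11² · 19² · 29² · 41² = 1729076916028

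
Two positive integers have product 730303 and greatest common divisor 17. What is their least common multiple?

Since gcd(u,v)·lcm(u,v) = uv, lcm = 730303/17 = 42959.

42959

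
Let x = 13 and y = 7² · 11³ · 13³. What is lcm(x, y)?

max exponent per prime: 7² · 11³ · 13³ = 143286143

143286143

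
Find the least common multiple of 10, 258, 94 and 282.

60630

lcm(10, 258) = 10·258/gcd = 2580/2 = 1290
lcm(1290, 94) = 1290·94/gcd = 121260/2 = 60630
lcm(60630, 282) = 60630·282/gcd = 17097660/282 = 60630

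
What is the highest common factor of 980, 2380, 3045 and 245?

35

980 = 2² · 5 · 7²; 2380 = 2² · 5 · 7 · 17; 3045 = 3 · 5 · 7 · 29; 245 = 5 · 7²
gcd takes min exponent of each prime: 5 · 7 = 35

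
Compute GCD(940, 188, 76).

4

gcd(940, 188): 940 = 5·188 + 0 → 188
gcd(188, 76): 188 = 2·76 + 36; 76 = 2·36 + 4; 36 = 9·4 + 0 → 4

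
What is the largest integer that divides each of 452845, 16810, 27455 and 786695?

gcd(452845, 16810): 452845 = 26·16810 + 15785; 16810 = 1·15785 + 1025; 15785 = 15·1025 + 410; 1025 = 2·410 + 205; 410 = 2·205 + 0 → 205
gcd(205, 27455): 27455 = 133·205 + 190; 205 = 1·190 + 15; 190 = 12·15 + 10; 15 = 1·10 + 5; 10 = 2·5 + 0 → 5
gcd(5, 786695): 786695 = 157339·5 + 0 → 5

5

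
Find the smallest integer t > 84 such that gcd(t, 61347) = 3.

61347 = 3·20449. Any t with gcd(t, 61347) = 3 is a multiple of 3, say 3s, with s coprime to 20449.
Need s > 84/3, so s ≥ 29. First s ≥ 29 with gcd(s, 20449) = 1 is s = 29. Thus t = 3·29 = 87.

87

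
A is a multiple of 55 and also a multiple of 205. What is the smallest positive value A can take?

2255

55 = 5 · 11; 205 = 5 · 41
max exponents: 5 · 11 · 41 = 2255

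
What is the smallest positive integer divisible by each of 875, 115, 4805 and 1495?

251421625

875 = 5³ · 7; 115 = 5 · 23; 4805 = 5 · 31²; 1495 = 5 · 13 · 23
lcm takes max exponent of each prime: 5³ · 7 · 13 · 23 · 31² = 251421625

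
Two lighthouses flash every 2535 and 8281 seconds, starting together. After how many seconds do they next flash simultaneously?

gcd first: 8281 = 3·2535 + 676; 2535 = 3·676 + 507; 676 = 1·507 + 169; 507 = 3·169 + 0 → gcd = 169
lcm = 2535·8281/gcd = 20992335/169 = 124215

124215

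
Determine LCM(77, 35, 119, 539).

77 = 7 · 11; 35 = 5 · 7; 119 = 7 · 17; 539 = 7² · 11
lcm takes max exponent of each prime: 5 · 7² · 11 · 17 = 45815

45815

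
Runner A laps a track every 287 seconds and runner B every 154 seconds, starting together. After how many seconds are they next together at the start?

6314

gcd first: 287 = 1·154 + 133; 154 = 1·133 + 21; 133 = 6·21 + 7; 21 = 3·7 + 0 → gcd = 7
lcm = 287·154/gcd = 44198/7 = 6314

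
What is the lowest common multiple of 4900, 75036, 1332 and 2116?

4900 = 2² · 5² · 7²; 75036 = 2² · 3 · 13² · 37; 1332 = 2² · 3² · 37; 2116 = 2² · 23²
lcm takes max exponent of each prime: 2² · 3² · 5² · 7² · 13² · 23² · 37 = 145875611700

145875611700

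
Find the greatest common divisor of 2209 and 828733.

Euclid: 828733 = 375·2209 + 358; 2209 = 6·358 + 61; 358 = 5·61 + 53; 61 = 1·53 + 8; 53 = 6·8 + 5; 8 = 1·5 + 3; 5 = 1·3 + 2; 3 = 1·2 + 1; 2 = 2·1 + 0. Last nonzero remainder: 1.

1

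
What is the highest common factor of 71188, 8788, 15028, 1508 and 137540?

52

71188 = 2² · 13 · 37²; 8788 = 2² · 13³; 15028 = 2² · 13 · 17²; 1508 = 2² · 13 · 29; 137540 = 2² · 5 · 13 · 23²
gcd takes min exponent of each prime: 2² · 13 = 52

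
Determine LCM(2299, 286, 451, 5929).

lcm(2299, 286) = 2299·286/gcd = 657514/11 = 59774
lcm(59774, 451) = 59774·451/gcd = 26958074/11 = 2450734
lcm(2450734, 5929) = 2450734·5929/gcd = 14530401886/121 = 120085966

120085966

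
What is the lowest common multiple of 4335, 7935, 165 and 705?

1185592155

lcm(4335, 7935) = 4335·7935/gcd = 34398225/15 = 2293215
lcm(2293215, 165) = 2293215·165/gcd = 378380475/15 = 25225365
lcm(25225365, 705) = 25225365·705/gcd = 17783882325/15 = 1185592155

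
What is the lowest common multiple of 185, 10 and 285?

185 = 5 · 37; 10 = 2 · 5; 285 = 3 · 5 · 19
lcm takes max exponent of each prime: 2 · 3 · 5 · 19 · 37 = 21090

21090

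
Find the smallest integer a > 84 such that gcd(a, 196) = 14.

Multiples of 14 above 84: 14·7, 14·8, … . Need the cofactor coprime to 196/14 = 14.
Checking s = 7, 8, … the first with gcd(s, 14) = 1 is s = 9, giving 126.

126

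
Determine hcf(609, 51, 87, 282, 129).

3

609 = 3 · 7 · 29; 51 = 3 · 17; 87 = 3 · 29; 282 = 2 · 3 · 47; 129 = 3 · 43
gcd takes min exponent of each prime: 3 = 3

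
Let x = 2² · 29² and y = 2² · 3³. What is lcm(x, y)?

max exponent per prime: 2² · 3³ · 29² = 90828

90828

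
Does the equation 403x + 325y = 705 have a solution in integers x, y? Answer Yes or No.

By Bézout, 403x + 325y = 705 has integer solutions iff gcd(403, 325) | 705.
Euclid: 403 = 1·325 + 78; 325 = 4·78 + 13; 78 = 6·13 + 0. gcd = 13; 705 mod 13 = 3. No.

No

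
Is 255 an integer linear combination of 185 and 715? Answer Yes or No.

Yes

By Bézout, 185u − 715v = 255 has integer solutions iff gcd(185, 715) | 255.
Euclid: 715 = 3·185 + 160; 185 = 1·160 + 25; 160 = 6·25 + 10; 25 = 2·10 + 5; 10 = 2·5 + 0. gcd = 5; 255 mod 5 = 0. Yes.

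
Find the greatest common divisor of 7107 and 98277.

7107 = 3 · 23 · 103
98277 = 3 · 17 · 41 · 47
Common: 3 = 3

3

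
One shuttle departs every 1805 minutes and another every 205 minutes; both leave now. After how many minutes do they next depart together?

74005

1805 = 5 · 19²; 205 = 5 · 41
max exponents: 5 · 19² · 41 = 74005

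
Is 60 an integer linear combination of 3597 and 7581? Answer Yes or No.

Yes

gcd(3597, 7581): 7581 = 2·3597 + 387; 3597 = 9·387 + 114; 387 = 3·114 + 45; 114 = 2·45 + 24; 45 = 1·24 + 21; 24 = 1·21 + 3; 21 = 7·3 + 0 → 3
3 divides 60, so a solution exists.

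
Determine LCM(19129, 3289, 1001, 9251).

33671114477

lcm(19129, 3289) = 19129·3289/gcd = 62915281/11 = 5719571
lcm(5719571, 1001) = 5719571·1001/gcd = 5725290571/143 = 40036997
lcm(40036997, 9251) = 40036997·9251/gcd = 370382259247/11 = 33671114477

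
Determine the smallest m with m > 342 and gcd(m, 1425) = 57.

399

gcd(m, 1425) = 57 forces 57 | m; write m = 57s. Then gcd(57s, 57·25) = 57·gcd(s, 25), so need gcd(s, 25) = 1.
57s > 342 gives s ≥ 7. The least s ≥ 7 coprime to 25 is 7, so m = 57·7 = 399.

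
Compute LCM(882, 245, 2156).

882 = 2 · 3² · 7²; 245 = 5 · 7²; 2156 = 2² · 7² · 11
lcm takes max exponent of each prime: 2² · 3² · 5 · 7² · 11 = 97020

97020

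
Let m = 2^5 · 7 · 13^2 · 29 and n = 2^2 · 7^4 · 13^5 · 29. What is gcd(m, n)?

min exponent per shared prime: 2^2 · 7 · 13^2 · 29 = 137228

137228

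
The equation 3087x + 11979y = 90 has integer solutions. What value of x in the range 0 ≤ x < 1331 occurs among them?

gcd(3087, 11979) = 9 (Euclid: 11979 = 3·3087 + 2718; 3087 = 1·2718 + 369; 2718 = 7·369 + 135; 369 = 2·135 + 99; 135 = 1·99 + 36; 99 = 2·36 + 27; 36 = 1·27 + 9; 27 = 3·9 + 0), and 9 | 90.
Extended Euclid: 3087·(-357) + 11979·(92) = 9. Scale by 10: x₀ = -3570.
General solution x = x₀ + 1331t; reducing mod 1331 gives x = 423 (and y = -109).

423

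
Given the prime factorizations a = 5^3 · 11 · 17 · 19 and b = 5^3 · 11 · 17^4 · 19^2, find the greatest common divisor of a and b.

444125

min exponent per shared prime: 5^3 · 11 · 17 · 19 = 444125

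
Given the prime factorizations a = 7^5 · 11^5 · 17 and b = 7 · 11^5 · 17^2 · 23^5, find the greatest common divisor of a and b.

19165069

min exponent per shared prime: 7 · 11^5 · 17 = 19165069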